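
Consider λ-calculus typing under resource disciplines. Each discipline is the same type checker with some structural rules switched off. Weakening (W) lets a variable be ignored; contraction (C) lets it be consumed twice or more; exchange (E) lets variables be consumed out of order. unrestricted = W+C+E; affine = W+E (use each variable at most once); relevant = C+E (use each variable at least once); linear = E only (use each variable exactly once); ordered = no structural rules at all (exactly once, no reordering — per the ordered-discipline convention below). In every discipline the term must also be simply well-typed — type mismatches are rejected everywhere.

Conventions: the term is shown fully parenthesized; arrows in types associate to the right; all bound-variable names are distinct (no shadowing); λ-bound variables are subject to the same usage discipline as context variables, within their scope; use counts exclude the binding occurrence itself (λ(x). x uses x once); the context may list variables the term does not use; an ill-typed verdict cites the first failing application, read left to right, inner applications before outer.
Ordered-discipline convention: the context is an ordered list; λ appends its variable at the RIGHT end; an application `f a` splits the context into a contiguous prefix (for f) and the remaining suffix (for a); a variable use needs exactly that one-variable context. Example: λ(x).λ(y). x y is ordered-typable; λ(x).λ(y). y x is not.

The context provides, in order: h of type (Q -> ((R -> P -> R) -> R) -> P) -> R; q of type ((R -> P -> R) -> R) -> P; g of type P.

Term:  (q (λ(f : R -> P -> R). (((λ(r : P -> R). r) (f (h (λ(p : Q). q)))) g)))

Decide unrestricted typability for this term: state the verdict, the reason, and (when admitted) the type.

yes — typability at P is all that's needed; term : P
use counts: h=1; q=2; g=1; f (λ-bound)=1; r (λ-bound)=1; p (λ-bound)=0
left-to-right use order: q, r, f, h, q, g
typing: ✓ — P
per-discipline verdicts: ordered ✗ | linear ✗ | affine ✗ | relevant ✗ | unrestricted ✓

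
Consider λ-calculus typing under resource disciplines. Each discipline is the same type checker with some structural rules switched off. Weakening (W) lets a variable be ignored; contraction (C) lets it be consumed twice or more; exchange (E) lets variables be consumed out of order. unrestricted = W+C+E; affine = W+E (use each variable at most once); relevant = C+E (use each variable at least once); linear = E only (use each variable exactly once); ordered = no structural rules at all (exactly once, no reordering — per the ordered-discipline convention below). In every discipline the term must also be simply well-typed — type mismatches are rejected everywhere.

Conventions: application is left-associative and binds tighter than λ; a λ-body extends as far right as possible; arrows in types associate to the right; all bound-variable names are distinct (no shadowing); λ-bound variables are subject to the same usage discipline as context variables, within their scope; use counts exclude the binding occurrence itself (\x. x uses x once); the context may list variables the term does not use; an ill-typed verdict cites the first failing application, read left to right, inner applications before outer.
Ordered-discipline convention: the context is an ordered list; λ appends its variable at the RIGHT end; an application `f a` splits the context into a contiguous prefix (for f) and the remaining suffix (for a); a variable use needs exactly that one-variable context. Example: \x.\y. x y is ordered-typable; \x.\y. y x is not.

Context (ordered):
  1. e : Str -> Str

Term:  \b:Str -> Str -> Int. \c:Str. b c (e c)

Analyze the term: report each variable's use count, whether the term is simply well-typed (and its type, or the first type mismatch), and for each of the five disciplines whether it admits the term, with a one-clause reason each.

use counts: e ×1; b (λ-bound) ×1; c (λ-bound) ×2
left-to-right use order: b, c, e, c
typing: well-typed at (Str -> Str -> Int) -> Str -> Int
ordered: ✗ — uses contraction: c ×2
linear: ✗ — uses contraction: c ×2
affine: ✗ — uses contraction: c ×2
relevant: ✓ — e, b, c: all used, weakening unneeded
unrestricted: ✓ — well-typed at (Str -> Str -> Int) -> Str -> Int; no restrictions here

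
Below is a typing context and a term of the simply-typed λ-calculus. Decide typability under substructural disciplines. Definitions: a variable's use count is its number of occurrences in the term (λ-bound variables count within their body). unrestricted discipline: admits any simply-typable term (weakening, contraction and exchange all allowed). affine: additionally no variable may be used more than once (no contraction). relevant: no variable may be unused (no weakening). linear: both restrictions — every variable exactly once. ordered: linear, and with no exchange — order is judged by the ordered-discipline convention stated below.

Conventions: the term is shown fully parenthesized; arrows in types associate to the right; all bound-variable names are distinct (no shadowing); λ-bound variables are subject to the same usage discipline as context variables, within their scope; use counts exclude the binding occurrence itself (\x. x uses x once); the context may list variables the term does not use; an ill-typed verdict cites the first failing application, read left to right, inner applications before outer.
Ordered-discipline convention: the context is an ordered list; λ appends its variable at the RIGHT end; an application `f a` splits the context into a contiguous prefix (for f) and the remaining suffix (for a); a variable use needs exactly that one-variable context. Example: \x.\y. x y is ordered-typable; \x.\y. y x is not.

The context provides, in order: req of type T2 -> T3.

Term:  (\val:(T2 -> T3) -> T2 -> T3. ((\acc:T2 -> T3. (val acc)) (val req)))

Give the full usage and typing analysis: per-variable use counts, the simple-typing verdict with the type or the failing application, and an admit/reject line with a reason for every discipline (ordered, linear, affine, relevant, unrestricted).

variable uses: req: 1; val [bound]: 2; acc [bound]: 1
uses in reading order: val, acc, val, req
typing: well-typed — term : ((T2 -> T3) -> T2 -> T3) -> T2 -> T3
ordered: ✗ — repeated use of val ×2
linear: ✗ — repeated use of val ×2
affine: ✗ — repeated use of val ×2
relevant: ✓ — every one of req, val, acc appears
unrestricted: ✓ — well-typed at ((T2 -> T3) -> T2 -> T3) -> T2 -> T3; no restrictions here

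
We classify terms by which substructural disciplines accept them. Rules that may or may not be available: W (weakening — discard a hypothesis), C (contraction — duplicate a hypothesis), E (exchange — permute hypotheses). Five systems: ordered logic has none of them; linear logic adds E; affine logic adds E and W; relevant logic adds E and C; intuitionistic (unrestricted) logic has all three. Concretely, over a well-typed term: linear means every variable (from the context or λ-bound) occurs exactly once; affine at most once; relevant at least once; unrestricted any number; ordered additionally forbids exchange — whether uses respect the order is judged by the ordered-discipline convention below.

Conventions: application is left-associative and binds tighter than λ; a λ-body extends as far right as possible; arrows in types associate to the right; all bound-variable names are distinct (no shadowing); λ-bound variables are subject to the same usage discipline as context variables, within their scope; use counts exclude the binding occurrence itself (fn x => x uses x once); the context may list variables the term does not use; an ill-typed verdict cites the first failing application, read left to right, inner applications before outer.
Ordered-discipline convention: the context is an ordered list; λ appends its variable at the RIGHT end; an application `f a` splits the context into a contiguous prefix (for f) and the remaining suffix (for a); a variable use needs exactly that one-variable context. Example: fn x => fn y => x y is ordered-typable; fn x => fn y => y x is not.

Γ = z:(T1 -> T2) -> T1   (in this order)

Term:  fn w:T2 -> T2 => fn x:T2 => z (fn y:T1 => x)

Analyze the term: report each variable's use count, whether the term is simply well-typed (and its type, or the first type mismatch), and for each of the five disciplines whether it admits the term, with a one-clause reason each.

usage: z: 1×; w [bound]: 0×; x [bound]: 1×; y [bound]: 0×
order of uses: z, x
typing: well-typed at (T2 -> T2) -> T2 -> T1
ordered: ✗, w, y never used (weakening)
linear: ✗, w, y never used (weakening)
affine: ✓, z, w, x, y: no repeats, contraction unneeded
relevant: ✗, w, y never used (weakening)
unrestricted: ✓, typability at (T2 -> T2) -> T2 -> T1 is all that's needed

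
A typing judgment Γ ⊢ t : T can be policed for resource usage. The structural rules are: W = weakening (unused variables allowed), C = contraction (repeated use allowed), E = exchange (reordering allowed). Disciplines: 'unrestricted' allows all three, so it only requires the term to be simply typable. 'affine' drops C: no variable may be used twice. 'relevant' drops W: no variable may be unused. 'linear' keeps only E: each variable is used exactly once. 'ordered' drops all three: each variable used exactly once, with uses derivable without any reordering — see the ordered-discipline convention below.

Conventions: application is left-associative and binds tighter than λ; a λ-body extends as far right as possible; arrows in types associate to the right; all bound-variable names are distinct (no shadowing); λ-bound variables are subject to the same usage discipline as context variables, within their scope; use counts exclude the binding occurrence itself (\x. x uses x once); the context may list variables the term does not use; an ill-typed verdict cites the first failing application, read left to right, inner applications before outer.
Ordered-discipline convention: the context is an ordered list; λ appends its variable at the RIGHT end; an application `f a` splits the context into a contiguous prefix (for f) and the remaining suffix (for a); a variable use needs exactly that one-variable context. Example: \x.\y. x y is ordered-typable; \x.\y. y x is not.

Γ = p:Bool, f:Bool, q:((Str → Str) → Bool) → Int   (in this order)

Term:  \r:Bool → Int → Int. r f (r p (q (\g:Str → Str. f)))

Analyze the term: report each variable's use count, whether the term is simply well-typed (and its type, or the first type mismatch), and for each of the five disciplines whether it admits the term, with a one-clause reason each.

counts: p=1; f=2; q=1; r (λ-bound)=2; g (λ-bound)=0
uses in reading order: r, f, r, p, q, f
typing: well-typed — term : (Bool → Int → Int) → Int
ordered: ✗ — uses contraction: f ×2, r ×2; needs weakening: g unused
linear: ✗ — uses contraction: f ×2, r ×2; needs weakening: g unused
affine: ✗ — uses contraction: f ×2, r ×2
relevant: ✗ — needs weakening: g unused
unrestricted: ✓ — typability at (Bool → Int → Int) → Int is all that's needed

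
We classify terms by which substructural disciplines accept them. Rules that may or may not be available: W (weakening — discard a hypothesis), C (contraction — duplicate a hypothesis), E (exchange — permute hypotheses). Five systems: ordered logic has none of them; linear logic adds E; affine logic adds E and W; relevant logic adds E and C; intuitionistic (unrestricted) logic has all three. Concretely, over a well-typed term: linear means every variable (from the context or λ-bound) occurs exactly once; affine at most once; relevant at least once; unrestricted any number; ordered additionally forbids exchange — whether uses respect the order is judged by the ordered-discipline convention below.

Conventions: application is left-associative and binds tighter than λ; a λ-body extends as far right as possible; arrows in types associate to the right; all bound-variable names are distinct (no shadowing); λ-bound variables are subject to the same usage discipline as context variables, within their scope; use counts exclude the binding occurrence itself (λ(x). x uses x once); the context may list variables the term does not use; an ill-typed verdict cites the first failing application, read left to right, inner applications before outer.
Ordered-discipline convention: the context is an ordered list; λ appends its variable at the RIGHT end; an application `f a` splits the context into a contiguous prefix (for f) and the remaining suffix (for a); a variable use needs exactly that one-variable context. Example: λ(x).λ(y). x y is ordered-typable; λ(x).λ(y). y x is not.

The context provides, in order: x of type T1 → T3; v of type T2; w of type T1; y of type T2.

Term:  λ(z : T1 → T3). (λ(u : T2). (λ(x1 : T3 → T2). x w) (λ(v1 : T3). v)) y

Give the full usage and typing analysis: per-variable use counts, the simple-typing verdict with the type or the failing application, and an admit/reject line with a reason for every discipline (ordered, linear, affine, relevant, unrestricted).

use counts: x=1, v=1, w=1, y=1, z (bound)=0, u (bound)=0, x1 (bound)=0, v1 (bound)=0
use order (left to right): x, w, v, y
typing: well-typed at (T1 → T3) → T3
ordered: ✗ — z, u, x1, v1 never used (weakening)
linear: ✗ — z, u, x1, v1 never used (weakening)
affine: ✓ — no duplicate uses among x, v, w, y, z, u, x1, v1
relevant: ✗ — z, u, x1, v1 never used (weakening)
unrestricted: ✓ — well-typed at (T1 → T3) → T3; no restrictions here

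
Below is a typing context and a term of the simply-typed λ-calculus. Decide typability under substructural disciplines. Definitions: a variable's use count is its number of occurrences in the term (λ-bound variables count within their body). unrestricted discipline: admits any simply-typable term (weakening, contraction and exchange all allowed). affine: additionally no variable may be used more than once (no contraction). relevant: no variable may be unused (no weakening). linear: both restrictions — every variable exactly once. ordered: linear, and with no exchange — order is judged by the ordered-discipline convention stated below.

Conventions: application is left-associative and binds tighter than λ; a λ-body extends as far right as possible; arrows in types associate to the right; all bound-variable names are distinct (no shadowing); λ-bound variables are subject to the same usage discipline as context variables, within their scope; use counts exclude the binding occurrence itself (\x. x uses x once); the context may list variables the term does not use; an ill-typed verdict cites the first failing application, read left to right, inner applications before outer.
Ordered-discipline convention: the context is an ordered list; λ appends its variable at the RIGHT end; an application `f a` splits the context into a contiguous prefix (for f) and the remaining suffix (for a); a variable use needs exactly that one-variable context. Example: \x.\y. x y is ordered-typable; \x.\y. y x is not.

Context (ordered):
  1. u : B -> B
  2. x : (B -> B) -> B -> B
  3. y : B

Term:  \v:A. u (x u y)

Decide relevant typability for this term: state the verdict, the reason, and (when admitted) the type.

no — needs weakening: v unused
counts: u=2, x=1, y=1, v (λ-bound)=0
uses in reading order: u, x, u, y
typing: ✓ — A -> B
per-discipline verdicts: ordered ✗, linear ✗, affine ✗, relevant ✗, unrestricted ✓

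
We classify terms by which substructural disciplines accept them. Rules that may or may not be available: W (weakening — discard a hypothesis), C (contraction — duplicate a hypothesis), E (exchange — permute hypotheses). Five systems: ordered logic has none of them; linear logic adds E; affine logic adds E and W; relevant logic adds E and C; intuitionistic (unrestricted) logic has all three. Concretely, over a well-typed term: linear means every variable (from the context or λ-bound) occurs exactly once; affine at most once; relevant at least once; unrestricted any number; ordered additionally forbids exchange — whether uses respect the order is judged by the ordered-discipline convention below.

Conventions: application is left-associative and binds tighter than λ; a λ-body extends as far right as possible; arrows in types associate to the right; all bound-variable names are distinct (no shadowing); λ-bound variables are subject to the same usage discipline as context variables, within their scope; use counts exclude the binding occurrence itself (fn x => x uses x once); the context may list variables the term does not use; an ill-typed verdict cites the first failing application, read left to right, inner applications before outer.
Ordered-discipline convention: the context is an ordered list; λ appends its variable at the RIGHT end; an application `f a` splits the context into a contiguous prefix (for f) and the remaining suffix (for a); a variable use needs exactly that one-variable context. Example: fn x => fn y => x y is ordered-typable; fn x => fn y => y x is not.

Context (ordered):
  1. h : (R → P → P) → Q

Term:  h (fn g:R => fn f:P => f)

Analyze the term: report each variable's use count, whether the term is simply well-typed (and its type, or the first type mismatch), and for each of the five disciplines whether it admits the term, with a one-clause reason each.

variable uses: h=1, g (bound)=0, f (bound)=1
uses in reading order: h, f
typing: well-typed — term : Q
ordered ✗ (needs weakening: g unused)
linear ✗ (needs weakening: g unused)
affine ✓ (no duplicate uses among h, g, f)
relevant ✗ (needs weakening: g unused)
unrestricted ✓ (well-typed at Q; no restrictions here)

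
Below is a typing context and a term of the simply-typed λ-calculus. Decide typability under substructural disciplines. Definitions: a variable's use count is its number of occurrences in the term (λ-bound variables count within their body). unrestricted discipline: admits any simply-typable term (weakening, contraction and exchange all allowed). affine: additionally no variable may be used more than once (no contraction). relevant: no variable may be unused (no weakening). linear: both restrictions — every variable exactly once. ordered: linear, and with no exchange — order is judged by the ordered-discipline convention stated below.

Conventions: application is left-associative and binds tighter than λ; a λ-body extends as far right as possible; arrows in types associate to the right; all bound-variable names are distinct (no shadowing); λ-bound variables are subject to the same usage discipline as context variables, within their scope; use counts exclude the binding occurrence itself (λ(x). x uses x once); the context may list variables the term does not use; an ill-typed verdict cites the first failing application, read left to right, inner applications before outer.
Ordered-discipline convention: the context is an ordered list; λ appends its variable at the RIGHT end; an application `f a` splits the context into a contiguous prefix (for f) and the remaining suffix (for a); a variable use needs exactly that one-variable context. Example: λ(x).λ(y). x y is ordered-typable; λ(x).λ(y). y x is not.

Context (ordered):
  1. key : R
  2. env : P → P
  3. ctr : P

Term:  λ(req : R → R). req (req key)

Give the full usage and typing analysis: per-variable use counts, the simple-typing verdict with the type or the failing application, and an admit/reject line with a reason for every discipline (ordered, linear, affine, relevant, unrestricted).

variable uses: key: 1×; env: 0×; ctr: 0×; req (λ-bound): 2×
left-to-right use order: req, req, key
typing: well-typed — term : (R → R) → R
ordered ✗ (needs contraction — req ×2; needs weakening: env, ctr unused)
linear ✗ (needs contraction — req ×2; needs weakening: env, ctr unused)
affine ✗ (needs contraction — req ×2)
relevant ✗ (needs weakening: env, ctr unused)
unrestricted ✓ (typability at (R → R) → R is all that's needed)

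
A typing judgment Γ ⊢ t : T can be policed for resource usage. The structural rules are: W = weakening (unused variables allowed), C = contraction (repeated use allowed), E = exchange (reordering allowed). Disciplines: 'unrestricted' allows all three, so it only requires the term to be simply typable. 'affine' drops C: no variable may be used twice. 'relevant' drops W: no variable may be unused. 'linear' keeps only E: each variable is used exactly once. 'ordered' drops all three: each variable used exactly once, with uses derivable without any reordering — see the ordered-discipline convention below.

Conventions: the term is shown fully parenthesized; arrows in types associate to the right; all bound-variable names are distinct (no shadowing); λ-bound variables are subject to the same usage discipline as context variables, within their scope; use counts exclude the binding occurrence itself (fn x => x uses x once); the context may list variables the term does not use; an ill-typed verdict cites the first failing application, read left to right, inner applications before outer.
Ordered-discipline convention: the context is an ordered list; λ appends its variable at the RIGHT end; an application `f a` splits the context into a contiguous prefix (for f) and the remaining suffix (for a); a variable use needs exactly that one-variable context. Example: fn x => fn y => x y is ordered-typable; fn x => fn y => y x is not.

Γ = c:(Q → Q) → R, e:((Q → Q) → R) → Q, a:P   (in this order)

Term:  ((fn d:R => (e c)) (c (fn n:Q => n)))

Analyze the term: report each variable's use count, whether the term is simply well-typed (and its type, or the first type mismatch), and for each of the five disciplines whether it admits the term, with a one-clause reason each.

variable uses: c: 2×, e: 1×, a: 0×, d [bound]: 0×, n [bound]: 1×
left-to-right use order: e, c, c, n
typing: well-typed at Q
ordered: ✗, repeated use of c ×2; needs weakening: a, d unused
linear: ✗, repeated use of c ×2; needs weakening: a, d unused
affine: ✗, repeated use of c ×2
relevant: ✗, needs weakening: a, d unused
unrestricted: ✓, well-typed at Q; no restrictions here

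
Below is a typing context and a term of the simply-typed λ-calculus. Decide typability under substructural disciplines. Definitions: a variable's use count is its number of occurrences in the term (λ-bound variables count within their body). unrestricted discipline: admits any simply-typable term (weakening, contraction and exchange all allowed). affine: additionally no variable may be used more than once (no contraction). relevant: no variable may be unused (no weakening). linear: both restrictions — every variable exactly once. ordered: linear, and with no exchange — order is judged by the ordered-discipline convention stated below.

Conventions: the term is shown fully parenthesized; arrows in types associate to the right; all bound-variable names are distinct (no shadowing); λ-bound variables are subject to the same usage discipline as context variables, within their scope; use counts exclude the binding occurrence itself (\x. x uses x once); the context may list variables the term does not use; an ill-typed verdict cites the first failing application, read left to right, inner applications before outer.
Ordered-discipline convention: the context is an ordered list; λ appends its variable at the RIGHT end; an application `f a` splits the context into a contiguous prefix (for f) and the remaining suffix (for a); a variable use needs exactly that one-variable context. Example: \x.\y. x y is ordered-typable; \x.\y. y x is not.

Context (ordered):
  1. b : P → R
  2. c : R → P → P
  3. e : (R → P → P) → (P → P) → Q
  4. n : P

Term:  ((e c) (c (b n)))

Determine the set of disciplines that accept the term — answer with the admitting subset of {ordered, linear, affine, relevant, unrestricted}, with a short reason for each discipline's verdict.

admitting disciplines: relevant, unrestricted
counts: b ×1; c ×2; e ×1; n ×1
uses in reading order: e, c, c, b, n
typing: ✓ — Q
ordered: ✗ — needs contraction — c ×2
linear: ✗ — needs contraction — c ×2
affine: ✗ — needs contraction — c ×2
relevant: ✓ — at least one use each (b, c, e, n)
unrestricted: ✓ — typability at Q is all that's needed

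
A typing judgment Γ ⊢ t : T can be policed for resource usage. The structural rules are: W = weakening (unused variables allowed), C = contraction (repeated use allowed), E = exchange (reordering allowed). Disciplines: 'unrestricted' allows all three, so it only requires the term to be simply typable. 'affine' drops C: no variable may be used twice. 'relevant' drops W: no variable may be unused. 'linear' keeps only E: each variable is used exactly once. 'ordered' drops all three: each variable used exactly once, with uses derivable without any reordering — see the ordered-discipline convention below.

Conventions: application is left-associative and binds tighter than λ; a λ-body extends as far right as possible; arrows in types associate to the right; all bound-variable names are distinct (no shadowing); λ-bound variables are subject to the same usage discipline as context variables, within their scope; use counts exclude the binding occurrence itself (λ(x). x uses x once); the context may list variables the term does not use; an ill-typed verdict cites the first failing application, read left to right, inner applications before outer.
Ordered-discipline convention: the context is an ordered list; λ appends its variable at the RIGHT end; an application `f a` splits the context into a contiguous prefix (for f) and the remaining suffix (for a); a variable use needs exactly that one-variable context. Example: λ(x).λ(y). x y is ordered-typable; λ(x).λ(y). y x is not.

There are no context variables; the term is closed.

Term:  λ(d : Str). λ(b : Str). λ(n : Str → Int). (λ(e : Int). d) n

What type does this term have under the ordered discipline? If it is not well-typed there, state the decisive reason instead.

not well-typed under ordered — not simply typable
variable uses: d (λ-bound)=1; b (λ-bound)=0; n (λ-bound)=1; e (λ-bound)=0
uses in reading order: d, n
typing: ill-typed: an argument Str → Int mismatches the expected Int
across the five disciplines: ordered ✗ | linear ✗ | affine ✗ | relevant ✗ | unrestricted ✗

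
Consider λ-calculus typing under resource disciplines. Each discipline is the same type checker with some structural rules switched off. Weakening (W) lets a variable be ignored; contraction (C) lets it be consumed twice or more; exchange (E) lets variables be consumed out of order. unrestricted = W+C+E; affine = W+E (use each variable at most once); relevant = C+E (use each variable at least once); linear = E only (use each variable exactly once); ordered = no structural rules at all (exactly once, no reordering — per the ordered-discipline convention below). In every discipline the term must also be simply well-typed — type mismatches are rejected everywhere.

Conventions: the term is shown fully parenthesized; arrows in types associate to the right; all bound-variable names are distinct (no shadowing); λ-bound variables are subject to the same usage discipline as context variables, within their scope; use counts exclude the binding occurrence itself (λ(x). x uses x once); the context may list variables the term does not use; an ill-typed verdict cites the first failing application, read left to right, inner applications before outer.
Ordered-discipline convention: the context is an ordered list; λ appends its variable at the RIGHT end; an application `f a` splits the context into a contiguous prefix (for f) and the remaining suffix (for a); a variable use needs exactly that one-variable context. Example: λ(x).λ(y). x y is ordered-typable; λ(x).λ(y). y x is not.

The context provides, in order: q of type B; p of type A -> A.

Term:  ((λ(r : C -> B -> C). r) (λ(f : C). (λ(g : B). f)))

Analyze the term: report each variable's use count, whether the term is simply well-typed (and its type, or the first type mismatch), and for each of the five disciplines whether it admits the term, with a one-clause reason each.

variable uses: q: 0×; p: 0×; r (bound): 1×; f (bound): 1×; g (bound): 0×
use order (left to right): r, f
typing: well-typed at C -> B -> C
ordered ✗ (q, p, g never used (weakening))
linear ✗ (q, p, g never used (weakening))
affine ✓ (at most one use each (q, p, r, f, g))
relevant ✗ (q, p, g never used (weakening))
unrestricted ✓ (simply typable at C -> B -> C; W, C, E all held)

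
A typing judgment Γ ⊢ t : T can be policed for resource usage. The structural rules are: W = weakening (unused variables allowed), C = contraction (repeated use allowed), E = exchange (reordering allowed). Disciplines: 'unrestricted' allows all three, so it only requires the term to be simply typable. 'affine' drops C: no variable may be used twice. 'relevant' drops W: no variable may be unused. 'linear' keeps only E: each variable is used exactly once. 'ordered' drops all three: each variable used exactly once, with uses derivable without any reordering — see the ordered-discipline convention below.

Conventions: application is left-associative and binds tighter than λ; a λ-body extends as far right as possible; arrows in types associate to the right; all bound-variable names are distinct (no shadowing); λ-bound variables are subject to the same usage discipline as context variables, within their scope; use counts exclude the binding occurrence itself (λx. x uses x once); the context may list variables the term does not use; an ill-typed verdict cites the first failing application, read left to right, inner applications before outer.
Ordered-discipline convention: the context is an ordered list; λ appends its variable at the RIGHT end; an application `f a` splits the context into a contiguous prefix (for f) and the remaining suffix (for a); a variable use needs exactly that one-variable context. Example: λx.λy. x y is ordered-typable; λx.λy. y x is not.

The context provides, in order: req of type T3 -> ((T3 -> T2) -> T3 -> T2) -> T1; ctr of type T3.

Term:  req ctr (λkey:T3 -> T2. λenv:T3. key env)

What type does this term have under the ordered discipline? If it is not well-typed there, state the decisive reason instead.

term : T1
counts: req ×1; ctr ×1; key (bound) ×1; env (bound) ×1
order of uses: req, ctr, key, env
typing: well-typed — term : T1
across the five disciplines: ordered ✓; linear ✓; affine ✓; relevant ✓; unrestricted ✓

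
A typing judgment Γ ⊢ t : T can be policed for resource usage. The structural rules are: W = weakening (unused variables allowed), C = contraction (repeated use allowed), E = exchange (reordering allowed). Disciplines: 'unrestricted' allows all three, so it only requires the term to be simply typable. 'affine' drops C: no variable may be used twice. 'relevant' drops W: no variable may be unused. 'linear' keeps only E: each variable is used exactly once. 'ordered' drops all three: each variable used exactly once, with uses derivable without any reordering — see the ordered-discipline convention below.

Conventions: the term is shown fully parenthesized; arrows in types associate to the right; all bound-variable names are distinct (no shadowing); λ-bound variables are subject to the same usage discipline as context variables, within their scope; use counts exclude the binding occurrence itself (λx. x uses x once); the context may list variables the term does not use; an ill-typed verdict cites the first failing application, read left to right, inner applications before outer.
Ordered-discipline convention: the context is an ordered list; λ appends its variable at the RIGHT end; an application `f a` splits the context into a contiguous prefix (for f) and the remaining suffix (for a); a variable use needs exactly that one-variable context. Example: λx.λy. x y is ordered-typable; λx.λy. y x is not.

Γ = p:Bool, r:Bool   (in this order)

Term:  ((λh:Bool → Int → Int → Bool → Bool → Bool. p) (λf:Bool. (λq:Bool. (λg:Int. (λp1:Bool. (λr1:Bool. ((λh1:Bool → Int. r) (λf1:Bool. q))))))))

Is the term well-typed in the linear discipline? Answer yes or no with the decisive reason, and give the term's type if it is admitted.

no — not simply typable
variable uses: p=1, r=1, h (bound)=0, f (bound)=0, q (bound)=1, g (bound)=0, p1 (bound)=0, r1 (bound)=0, h1 (bound)=0, f1 (bound)=0
order of uses: p, r, q
typing: ill-typed: an argument Bool → Bool mismatches the expected Bool → Int
per-discipline verdicts: ordered ✗; linear ✗; affine ✗; relevant ✗; unrestricted ✗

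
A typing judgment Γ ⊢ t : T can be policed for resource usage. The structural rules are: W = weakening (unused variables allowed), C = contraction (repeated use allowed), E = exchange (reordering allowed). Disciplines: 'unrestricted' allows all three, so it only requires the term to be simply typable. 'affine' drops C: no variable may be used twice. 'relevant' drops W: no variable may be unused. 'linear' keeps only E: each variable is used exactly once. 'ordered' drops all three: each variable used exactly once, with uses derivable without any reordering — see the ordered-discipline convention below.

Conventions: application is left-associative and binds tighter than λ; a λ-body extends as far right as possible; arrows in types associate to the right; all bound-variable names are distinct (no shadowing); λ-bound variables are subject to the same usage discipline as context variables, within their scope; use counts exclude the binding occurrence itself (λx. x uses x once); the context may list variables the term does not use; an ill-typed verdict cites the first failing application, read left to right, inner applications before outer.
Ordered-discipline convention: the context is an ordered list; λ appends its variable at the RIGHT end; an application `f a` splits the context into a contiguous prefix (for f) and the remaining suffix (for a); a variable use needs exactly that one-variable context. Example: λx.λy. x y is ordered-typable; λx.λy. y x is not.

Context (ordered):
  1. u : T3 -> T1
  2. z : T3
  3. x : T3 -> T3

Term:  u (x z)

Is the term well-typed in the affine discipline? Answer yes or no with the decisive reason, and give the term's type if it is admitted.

yes — no duplicate uses among u, z, x; term : T1
variable uses: u=1; z=1; x=1
use order (left to right): u, x, z
typing: ✓ — T1
across the five disciplines: ordered ✗ · linear ✓ · affine ✓ · relevant ✓ · unrestricted ✓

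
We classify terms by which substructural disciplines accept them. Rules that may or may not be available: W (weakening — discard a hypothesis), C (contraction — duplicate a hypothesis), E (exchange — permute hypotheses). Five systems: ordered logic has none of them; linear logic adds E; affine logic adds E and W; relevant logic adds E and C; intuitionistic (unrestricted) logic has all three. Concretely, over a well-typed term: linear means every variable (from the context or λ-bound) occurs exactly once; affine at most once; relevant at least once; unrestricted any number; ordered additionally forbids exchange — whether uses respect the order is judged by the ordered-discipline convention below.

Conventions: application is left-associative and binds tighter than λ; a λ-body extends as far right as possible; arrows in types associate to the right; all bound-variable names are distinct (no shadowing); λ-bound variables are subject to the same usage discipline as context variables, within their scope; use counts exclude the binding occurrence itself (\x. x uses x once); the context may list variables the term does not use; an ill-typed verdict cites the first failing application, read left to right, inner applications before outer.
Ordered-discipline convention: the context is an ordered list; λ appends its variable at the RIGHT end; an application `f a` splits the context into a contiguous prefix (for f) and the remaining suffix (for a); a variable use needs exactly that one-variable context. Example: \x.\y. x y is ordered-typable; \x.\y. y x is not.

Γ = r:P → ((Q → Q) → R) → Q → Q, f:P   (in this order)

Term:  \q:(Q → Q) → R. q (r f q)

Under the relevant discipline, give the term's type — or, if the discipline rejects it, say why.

term : ((Q → Q) → R) → R
variable uses: r=1, f=1, q [bound]=2
order of uses: q, r, f, q
typing: well-typed at ((Q → Q) → R) → R
per-discipline verdicts: ordered ✗ | linear ✗ | affine ✗ | relevant ✓ | unrestricted ✓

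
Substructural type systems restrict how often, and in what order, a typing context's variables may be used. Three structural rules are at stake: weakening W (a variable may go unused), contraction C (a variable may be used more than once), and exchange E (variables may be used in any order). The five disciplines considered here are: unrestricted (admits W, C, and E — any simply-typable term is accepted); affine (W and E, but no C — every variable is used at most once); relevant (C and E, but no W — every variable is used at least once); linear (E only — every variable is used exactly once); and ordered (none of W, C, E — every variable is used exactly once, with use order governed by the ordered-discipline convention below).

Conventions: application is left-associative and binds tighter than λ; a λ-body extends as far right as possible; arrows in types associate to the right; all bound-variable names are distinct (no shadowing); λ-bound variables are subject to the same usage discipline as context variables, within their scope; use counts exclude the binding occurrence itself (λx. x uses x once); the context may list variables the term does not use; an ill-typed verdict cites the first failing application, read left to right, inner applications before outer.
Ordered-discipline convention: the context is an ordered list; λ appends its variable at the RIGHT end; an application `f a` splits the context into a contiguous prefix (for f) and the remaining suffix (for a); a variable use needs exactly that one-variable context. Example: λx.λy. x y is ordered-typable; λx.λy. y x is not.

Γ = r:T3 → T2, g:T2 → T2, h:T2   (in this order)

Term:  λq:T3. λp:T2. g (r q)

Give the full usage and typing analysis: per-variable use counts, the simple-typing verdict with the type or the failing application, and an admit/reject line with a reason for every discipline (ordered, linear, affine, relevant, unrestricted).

variable uses: r ×1, g ×1, h ×0, q (λ-bound) ×1, p (λ-bound) ×0
left-to-right use order: g, r, q
typing: ✓ — T3 → T2 → T2
ordered: ✗ — h, p left unused
linear: ✗ — h, p left unused
affine: ✓ — none of r, g, h, q, p used more than once
relevant: ✗ — h, p left unused
unrestricted: ✓ — simply typable at T3 → T2 → T2; W, C, E all held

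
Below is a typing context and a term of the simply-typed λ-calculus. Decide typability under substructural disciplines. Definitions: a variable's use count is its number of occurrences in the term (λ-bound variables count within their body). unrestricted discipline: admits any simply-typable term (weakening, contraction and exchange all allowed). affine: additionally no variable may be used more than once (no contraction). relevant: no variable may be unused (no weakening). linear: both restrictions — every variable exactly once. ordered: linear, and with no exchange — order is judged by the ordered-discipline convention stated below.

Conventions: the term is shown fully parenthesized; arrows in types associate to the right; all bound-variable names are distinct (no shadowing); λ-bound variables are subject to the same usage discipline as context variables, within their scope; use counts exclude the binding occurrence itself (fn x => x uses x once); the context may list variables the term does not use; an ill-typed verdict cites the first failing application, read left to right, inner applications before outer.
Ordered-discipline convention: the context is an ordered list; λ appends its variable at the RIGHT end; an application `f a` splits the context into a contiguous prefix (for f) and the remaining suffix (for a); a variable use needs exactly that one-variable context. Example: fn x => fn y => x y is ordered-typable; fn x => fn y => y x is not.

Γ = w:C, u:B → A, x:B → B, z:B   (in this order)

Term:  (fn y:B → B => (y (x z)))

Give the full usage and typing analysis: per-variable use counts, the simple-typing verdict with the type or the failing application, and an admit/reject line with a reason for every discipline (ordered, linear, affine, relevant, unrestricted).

counts: w ×0; u ×0; x ×1; z ×1; y (λ-bound) ×1
order of uses: y, x, z
typing: well-typed — term : (B → B) → B
ordered: ✗ — w, u left unused
linear: ✗ — w, u left unused
affine: ✓ — no duplicate uses among w, u, x, z, y
relevant: ✗ — w, u left unused
unrestricted: ✓ — typability at (B → B) → B is all that's needed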